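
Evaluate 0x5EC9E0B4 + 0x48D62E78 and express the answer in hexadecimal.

Add column by column in base 16, right to left:
  4+8 = C
  B+7 = 2 carry 1
  0+E+1 = F
  E+2 = 0 carry 1
  9+6+1 = 0 carry 1
  C+D+1 = A carry 1
  E+8+1 = 7 carry 1
  5+4+1 = A

0xA7A00F2C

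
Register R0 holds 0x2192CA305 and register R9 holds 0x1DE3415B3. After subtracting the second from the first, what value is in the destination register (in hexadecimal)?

0x3AF88D52

Subtract column by column in base 16:
  5-3 → 2
  0-B → 5 (borrow)
  3-5-1 → D (borrow)
  A-1-1 → 8
  C-4 → 8
  2-3 → F (borrow)
  9-E-1 → A (borrow)
  1-D-1 → 3 (borrow)
  2-1-1 → 0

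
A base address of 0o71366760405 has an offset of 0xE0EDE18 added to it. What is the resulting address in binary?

0o71366760405 = 0b111001011110110111110000100000101 in binary.
0xE0EDE18 = 0b1110000011101101111000011000 in binary.
Add column by column in base 2, right to left:
  1+0 = 1
  0+0 = 0
  1+0 = 1
  0+1 = 1
  0+1 = 1
  0+0 = 0
  0+0 = 0
  0+0 = 0
  1+0 = 1
  0+1 = 1
  0+1 = 1
  0+1 = 1
  0+1 = 1
  1+0 = 1
  1+1 = 0 carry 1
  1+1+1 = 1 carry 1
  1+0+1 = 0 carry 1
  1+1+1 = 1 carry 1
  0+1+1 = 0 carry 1
  1+1+1 = 1 carry 1
  1+0+1 = 0 carry 1
  0+0+1 = 1
  1+0 = 1
  1+0 = 1
  1+0 = 1
  1+1 = 0 carry 1
  0+1+1 = 0 carry 1
  1+1+1 = 1 carry 1
  0+0+1 = 1
  0+0 = 0
  1+0 = 1
  1+0 = 1
  1+0 = 1

0b111011001111010101011111100011101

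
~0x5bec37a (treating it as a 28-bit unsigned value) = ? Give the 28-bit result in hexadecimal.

Each hex digit d becomes f−d:
  5→a, b→4, e→1, c→3, 3→c, 7→8, a→5

0xa413c85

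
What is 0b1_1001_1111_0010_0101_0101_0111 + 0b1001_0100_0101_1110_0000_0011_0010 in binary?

0b1010111001010000010110001001

Add column by column in base 2, right to left:
  1+0 = 1
  1+1 = 0 carry 1
  1+0+1 = 0 carry 1
  0+0+1 = 1
  1+1 = 0 carry 1
  0+1+1 = 0 carry 1
  1+0+1 = 0 carry 1
  0+0+1 = 1
  1+0 = 1
  0+0 = 0
  1+0 = 1
  0+0 = 0
  0+0 = 0
  1+1 = 0 carry 1
  0+1+1 = 0 carry 1
  0+1+1 = 0 carry 1
  1+1+1 = 1 carry 1
  1+0+1 = 0 carry 1
  1+1+1 = 1 carry 1
  1+0+1 = 0 carry 1
  1+0+1 = 0 carry 1
  0+0+1 = 1
  0+1 = 1
  1+0 = 1
  1+1 = 0 carry 1
  0+0+1 = 1
  0+0 = 0
  0+1 = 1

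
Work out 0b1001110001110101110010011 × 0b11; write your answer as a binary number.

0b11101010101100001010111001

Multiply each base-2 digit by 3, carrying:
  1×3 = 3 → write 1 carry 1
  1×3+1 = 4 → write 0 carry 2
  0×3+2 = 2 → write 0 carry 1
  0×3+1 = 1 → write 1
  1×3 = 3 → write 1 carry 1
  0×3+1 = 1 → write 1
  0×3 = 0 → write 0
  1×3 = 3 → write 1 carry 1
  1×3+1 = 4 → write 0 carry 2
  1×3+2 = 5 → write 1 carry 2
  0×3+2 = 2 → write 0 carry 1
  1×3+1 = 4 → write 0 carry 2
  0×3+2 = 2 → write 0 carry 1
  1×3+1 = 4 → write 0 carry 2
  1×3+2 = 5 → write 1 carry 2
  1×3+2 = 5 → write 1 carry 2
  0×3+2 = 2 → write 0 carry 1
  0×3+1 = 1 → write 1
  0×3 = 0 → write 0
  1×3 = 3 → write 1 carry 1
  1×3+1 = 4 → write 0 carry 2
  1×3+2 = 5 → write 1 carry 2
  0×3+2 = 2 → write 0 carry 1
  0×3+1 = 1 → write 1
  1×3 = 3 → write 1 carry 1
  remaining carry: 1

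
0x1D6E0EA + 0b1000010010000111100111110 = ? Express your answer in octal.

0x1D6E0EA = 0o165560352 in octal.
0b1000010010000111100111110 = 0o102207476 in octal.
Add column by column in base 8, right to left:
  2+6 = 0 carry 1
  5+7+1 = 5 carry 1
  3+4+1 = 0 carry 1
  0+7+1 = 0 carry 1
  6+0+1 = 7
  5+2 = 7
  5+2 = 7
  6+0 = 6
  1+1 = 2

0o267770050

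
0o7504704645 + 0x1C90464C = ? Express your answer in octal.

0o13150747761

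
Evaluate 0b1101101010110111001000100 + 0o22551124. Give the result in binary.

0b10000000000100000010011000

0o22551124 = 0b10010101101001001010100 in binary.
Add column by column in base 2, right to left:
  0+0 = 0
  0+0 = 0
  1+1 = 0 carry 1
  0+0+1 = 1
  0+1 = 1
  0+0 = 0
  1+1 = 0 carry 1
  0+0+1 = 1
  0+0 = 0
  1+1 = 0 carry 1
  1+0+1 = 0 carry 1
  1+0+1 = 0 carry 1
  0+1+1 = 0 carry 1
  1+0+1 = 0 carry 1
  1+1+1 = 1 carry 1
  0+1+1 = 0 carry 1
  1+0+1 = 0 carry 1
  0+1+1 = 0 carry 1
  1+0+1 = 0 carry 1
  0+1+1 = 0 carry 1
  1+0+1 = 0 carry 1
  1+0+1 = 0 carry 1
  0+1+1 = 0 carry 1
  1+0+1 = 0 carry 1
  1+0+1 = 0 carry 1
  final carry 1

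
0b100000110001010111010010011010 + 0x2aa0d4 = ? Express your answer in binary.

0x2aa0d4 = 0b1010101010000011010100 in binary.
Add column by column in base 2, right to left:
  0+0 = 0
  1+0 = 1
  0+1 = 1
  1+0 = 1
  1+1 = 0 carry 1
  0+0+1 = 1
  0+1 = 1
  1+1 = 0 carry 1
  0+0+1 = 1
  0+0 = 0
  1+0 = 1
  0+0 = 0
  1+0 = 1
  1+1 = 0 carry 1
  1+0+1 = 0 carry 1
  0+1+1 = 0 carry 1
  1+0+1 = 0 carry 1
  0+1+1 = 0 carry 1
  1+0+1 = 0 carry 1
  0+1+1 = 0 carry 1
  0+0+1 = 1
  0+1 = 1
  1+0 = 1
  1+0 = 1
  0+0 = 0
  0+0 = 0
  0+0 = 0
  0+0 = 0
  0+0 = 0
  1+0 = 1

0b100000111100000001010101101110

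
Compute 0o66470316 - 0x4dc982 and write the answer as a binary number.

0o66470316 = 0b110110100111000011001110 in binary.
0x4dc982 = 0b10011011100100110000010 in binary.
Subtract column by column in base 2:
  0-0 → 0
  1-1 → 0
  1-0 → 1
  1-0 → 1
  0-0 → 0
  0-0 → 0
  1-0 → 1
  1-1 → 0
  0-1 → 1 (borrow)
  0-0-1 → 1 (borrow)
  0-0-1 → 1 (borrow)
  0-1-1 → 0 (borrow)
  1-0-1 → 0
  1-0 → 1
  1-1 → 0
  0-1 → 1 (borrow)
  0-1-1 → 0 (borrow)
  1-0-1 → 0
  0-1 → 1 (borrow)
  1-1-1 → 1 (borrow)
  1-0-1 → 0
  0-0 → 0
  1-1 → 0
  1-0 → 1

0b100011001010011101001100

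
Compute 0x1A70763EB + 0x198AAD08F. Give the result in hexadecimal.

0x33FB2347A

Add column by column in base 16, right to left:
  B+F = A carry 1
  E+8+1 = 7 carry 1
  3+0+1 = 4
  6+D = 3 carry 1
  7+A+1 = 2 carry 1
  0+A+1 = B
  7+8 = F
  A+9 = 3 carry 1
  1+1+1 = 3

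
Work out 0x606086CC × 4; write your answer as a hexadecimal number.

Multiply each base-16 digit by 4, carrying:
  C×4 = 48 → write 0 carry 3
  C×4+3 = 51 → write 3 carry 3
  6×4+3 = 27 → write B carry 1
  8×4+1 = 33 → write 1 carry 2
  0×4+2 = 2 → write 2
  6×4 = 24 → write 8 carry 1
  0×4+1 = 1 → write 1
  6×4 = 24 → write 8 carry 1
  remaining carry: 1

0x181821B30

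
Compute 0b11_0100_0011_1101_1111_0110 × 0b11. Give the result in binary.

Multiply each base-2 digit by 3, carrying:
  0×3 = 0 → write 0
  1×3 = 3 → write 1 carry 1
  1×3+1 = 4 → write 0 carry 2
  0×3+2 = 2 → write 0 carry 1
  1×3+1 = 4 → write 0 carry 2
  1×3+2 = 5 → write 1 carry 2
  1×3+2 = 5 → write 1 carry 2
  1×3+2 = 5 → write 1 carry 2
  1×3+2 = 5 → write 1 carry 2
  0×3+2 = 2 → write 0 carry 1
  1×3+1 = 4 → write 0 carry 2
  1×3+2 = 5 → write 1 carry 2
  1×3+2 = 5 → write 1 carry 2
  1×3+2 = 5 → write 1 carry 2
  0×3+2 = 2 → write 0 carry 1
  0×3+1 = 1 → write 1
  0×3 = 0 → write 0
  0×3 = 0 → write 0
  1×3 = 3 → write 1 carry 1
  0×3+1 = 1 → write 1
  1×3 = 3 → write 1 carry 1
  1×3+1 = 4 → write 0 carry 2
  remaining carry: 10

0b100111001011100111100010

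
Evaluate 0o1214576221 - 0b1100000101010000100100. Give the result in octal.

0o1200524155

0b1100000101010000100100 = 0o14052044 in octal.
Subtract column by column in base 8:
  1-4 → 5 (borrow)
  2-4-1 → 5 (borrow)
  2-0-1 → 1
  6-2 → 4
  7-5 → 2
  5-0 → 5
  4-4 → 0
  1-1 → 0
  2-0 → 2
  1-0 → 1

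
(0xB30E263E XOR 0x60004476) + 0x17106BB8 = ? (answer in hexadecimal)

0xEA1ECE00

First 0xB30E263E XOR 0x60004476 = 0xD30E6248.
Add column by column in base 16, right to left:
  8+8 = 0 carry 1
  4+B+1 = 0 carry 1
  2+B+1 = E
  6+6 = C
  E+0 = E
  0+1 = 1
  3+7 = A
  D+1 = E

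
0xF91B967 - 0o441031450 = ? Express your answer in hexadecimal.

0o441031450 = 0x4843328 in hexadecimal.
Subtract column by column in base 16:
  7-8 → F (borrow)
  6-2-1 → 3
  9-3 → 6
  B-3 → 8
  1-4 → D (borrow)
  9-8-1 → 0
  F-4 → B

0xB0D863F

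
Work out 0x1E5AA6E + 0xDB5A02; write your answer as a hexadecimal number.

0x2C10470

Add column by column in base 16, right to left:
  E+2 = 0 carry 1
  6+0+1 = 7
  A+A = 4 carry 1
  A+5+1 = 0 carry 1
  5+B+1 = 1 carry 1
  E+D+1 = C carry 1
  1+0+1 = 2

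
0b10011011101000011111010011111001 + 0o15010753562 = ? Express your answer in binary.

0b100000011110001011100110001101011

0o15010753562 = 0b1101000001000111101011101110010 in binary.
Add column by column in base 2, right to left:
  1+0 = 1
  0+1 = 1
  0+0 = 0
  1+0 = 1
  1+1 = 0 carry 1
  1+1+1 = 1 carry 1
  1+1+1 = 1 carry 1
  1+0+1 = 0 carry 1
  0+1+1 = 0 carry 1
  0+1+1 = 0 carry 1
  1+1+1 = 1 carry 1
  0+0+1 = 1
  1+1 = 0 carry 1
  1+0+1 = 0 carry 1
  1+1+1 = 1 carry 1
  1+1+1 = 1 carry 1
  1+1+1 = 1 carry 1
  0+1+1 = 0 carry 1
  0+0+1 = 1
  0+0 = 0
  0+0 = 0
  1+1 = 0 carry 1
  0+0+1 = 1
  1+0 = 1
  1+0 = 1
  1+0 = 1
  0+0 = 0
  1+1 = 0 carry 1
  1+0+1 = 0 carry 1
  0+1+1 = 0 carry 1
  0+1+1 = 0 carry 1
  1+0+1 = 0 carry 1
  final carry 1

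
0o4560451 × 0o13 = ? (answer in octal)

Multiply each base-8 digit by 11, carrying:
  1×11 = 11 → write 3 carry 1
  5×11+1 = 56 → write 0 carry 7
  4×11+7 = 51 → write 3 carry 6
  0×11+6 = 6 → write 6
  6×11 = 66 → write 2 carry 8
  5×11+8 = 63 → write 7 carry 7
  4×11+7 = 51 → write 3 carry 6
  remaining carry: 6

0o63726303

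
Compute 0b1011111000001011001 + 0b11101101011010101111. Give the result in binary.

0b101001100011100001000

Add column by column in base 2, right to left:
  1+1 = 0 carry 1
  0+1+1 = 0 carry 1
  0+1+1 = 0 carry 1
  1+1+1 = 1 carry 1
  1+0+1 = 0 carry 1
  0+1+1 = 0 carry 1
  1+0+1 = 0 carry 1
  0+1+1 = 0 carry 1
  0+0+1 = 1
  0+1 = 1
  0+1 = 1
  0+0 = 0
  1+1 = 0 carry 1
  1+0+1 = 0 carry 1
  1+1+1 = 1 carry 1
  1+1+1 = 1 carry 1
  1+0+1 = 0 carry 1
  0+1+1 = 0 carry 1
  1+1+1 = 1 carry 1
  0+1+1 = 0 carry 1
  final carry 1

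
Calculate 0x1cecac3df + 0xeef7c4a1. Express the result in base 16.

0x2bdc28880

Add column by column in base 16, right to left:
  f+1 = 0 carry 1
  d+a+1 = 8 carry 1
  3+4+1 = 8
  c+c = 8 carry 1
  a+7+1 = 2 carry 1
  c+f+1 = c carry 1
  e+e+1 = d carry 1
  c+e+1 = b carry 1
  1+0+1 = 2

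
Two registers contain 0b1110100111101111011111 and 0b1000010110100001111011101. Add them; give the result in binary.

0b1010001011011111110111100

Add column by column in base 2, right to left:
  1+1 = 0 carry 1
  1+0+1 = 0 carry 1
  1+1+1 = 1 carry 1
  1+1+1 = 1 carry 1
  1+1+1 = 1 carry 1
  0+0+1 = 1
  1+1 = 0 carry 1
  1+1+1 = 1 carry 1
  1+1+1 = 1 carry 1
  1+1+1 = 1 carry 1
  0+0+1 = 1
  1+0 = 1
  1+0 = 1
  1+0 = 1
  1+1 = 0 carry 1
  0+0+1 = 1
  0+1 = 1
  1+1 = 0 carry 1
  0+0+1 = 1
  1+1 = 0 carry 1
  1+0+1 = 0 carry 1
  1+0+1 = 0 carry 1
  0+0+1 = 1
  0+0 = 0
  0+1 = 1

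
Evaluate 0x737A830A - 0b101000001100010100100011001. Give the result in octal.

0o15635054761

0x737A830A = 0o16336501412 in octal.
0b101000001100010100100011001 = 0o501424431 in octal.
Subtract column by column in base 8:
  2-1 → 1
  1-3 → 6 (borrow)
  4-4-1 → 7 (borrow)
  1-4-1 → 4 (borrow)
  0-2-1 → 5 (borrow)
  5-4-1 → 0
  6-1 → 5
  3-0 → 3
  3-5 → 6 (borrow)
  6-0-1 → 5
  1-0 → 1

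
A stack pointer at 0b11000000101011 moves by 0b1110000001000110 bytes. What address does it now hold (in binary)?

Add column by column in base 2, right to left:
  1+0 = 1
  1+1 = 0 carry 1
  0+1+1 = 0 carry 1
  1+0+1 = 0 carry 1
  0+0+1 = 1
  1+0 = 1
  0+1 = 1
  0+0 = 0
  0+0 = 0
  0+0 = 0
  0+0 = 0
  0+0 = 0
  1+0 = 1
  1+1 = 0 carry 1
  0+1+1 = 0 carry 1
  0+1+1 = 0 carry 1
  final carry 1

0b10001000001110001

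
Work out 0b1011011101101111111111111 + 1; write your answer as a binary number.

The trailing 13 digits are 1 (max in base 2), so adding 1 cascades: they roll to 0 and the next digit up increments.

0b1011011101110000000000000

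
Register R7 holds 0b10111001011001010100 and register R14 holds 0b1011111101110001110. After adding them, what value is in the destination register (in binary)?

Add column by column in base 2, right to left:
  0+0 = 0
  0+1 = 1
  1+1 = 0 carry 1
  0+1+1 = 0 carry 1
  1+0+1 = 0 carry 1
  0+0+1 = 1
  1+0 = 1
  0+1 = 1
  0+1 = 1
  1+1 = 0 carry 1
  1+0+1 = 0 carry 1
  0+1+1 = 0 carry 1
  1+1+1 = 1 carry 1
  0+1+1 = 0 carry 1
  0+1+1 = 0 carry 1
  1+1+1 = 1 carry 1
  1+1+1 = 1 carry 1
  1+0+1 = 0 carry 1
  0+1+1 = 0 carry 1
  1+0+1 = 0 carry 1
  final carry 1

0b100011001000111100010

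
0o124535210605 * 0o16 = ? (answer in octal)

Multiply each base-8 digit by 14, carrying:
  5×14 = 70 → write 6 carry 8
  0×14+8 = 8 → write 0 carry 1
  6×14+1 = 85 → write 5 carry 10
  0×14+10 = 10 → write 2 carry 1
  1×14+1 = 15 → write 7 carry 1
  2×14+1 = 29 → write 5 carry 3
  5×14+3 = 73 → write 1 carry 9
  3×14+9 = 51 → write 3 carry 6
  5×14+6 = 76 → write 4 carry 9
  4×14+9 = 65 → write 1 carry 8
  2×14+8 = 36 → write 4 carry 4
  1×14+4 = 18 → write 2 carry 2
  remaining carry: 2

0o2241431572506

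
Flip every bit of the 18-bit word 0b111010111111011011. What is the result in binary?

0b000101000000100100

Invert each bit: 111010111111011011 → 000101000000100100.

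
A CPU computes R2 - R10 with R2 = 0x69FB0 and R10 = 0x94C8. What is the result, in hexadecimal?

Subtract column by column in base 16:
  0-8 → 8 (borrow)
  B-C-1 → E (borrow)
  F-4-1 → A
  9-9 → 0
  6-0 → 6

0x60AE8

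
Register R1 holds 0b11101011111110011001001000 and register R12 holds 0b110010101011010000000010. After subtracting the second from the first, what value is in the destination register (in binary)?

0b10111001010011001001000110

Subtract column by column in base 2:
  0-0 → 0
  0-1 → 1 (borrow)
  0-0-1 → 1 (borrow)
  1-0-1 → 0
  0-0 → 0
  0-0 → 0
  1-0 → 1
  0-0 → 0
  0-0 → 0
  1-0 → 1
  1-1 → 0
  0-0 → 0
  0-1 → 1 (borrow)
  1-1-1 → 1 (borrow)
  1-0-1 → 0
  1-1 → 0
  1-0 → 1
  1-1 → 0
  1-0 → 1
  1-1 → 0
  0-0 → 0
  1-0 → 1
  0-1 → 1 (borrow)
  1-1-1 → 1 (borrow)
  1-0-1 → 0
  1-0 → 1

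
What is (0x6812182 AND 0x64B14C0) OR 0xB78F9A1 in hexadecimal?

0x6812182 AND 0x64B14C0 = 0x6010080.
Then OR with 0xB78F9A1.

0xF79F9A1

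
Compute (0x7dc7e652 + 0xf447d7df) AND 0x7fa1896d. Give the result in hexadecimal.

0x72018821

Add column by column in base 16, right to left:
  2+f = 1 carry 1
  5+d+1 = 3 carry 1
  6+7+1 = e
  e+d = b carry 1
  7+7+1 = f
  c+4 = 0 carry 1
  d+4+1 = 2 carry 1
  7+f+1 = 7 carry 1
  final carry 1
Sum = 0x1720fbe31; now AND with 0x7fa1896d:
  1&0=0, 7&7=7, 2&f=2, 0&a=0, f&1=1, b&8=8, e&9=8, 3&6=2, 1&d=1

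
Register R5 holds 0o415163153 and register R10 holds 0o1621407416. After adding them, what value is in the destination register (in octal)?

Add column by column in base 8, right to left:
  3+6 = 1 carry 1
  5+1+1 = 7
  1+4 = 5
  3+7 = 2 carry 1
  6+0+1 = 7
  1+4 = 5
  5+1 = 6
  1+2 = 3
  4+6 = 2 carry 1
  0+1+1 = 2

0o2236572571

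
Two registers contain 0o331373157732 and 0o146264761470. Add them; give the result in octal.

0o477660141422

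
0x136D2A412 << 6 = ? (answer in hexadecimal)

0x4DB4A90480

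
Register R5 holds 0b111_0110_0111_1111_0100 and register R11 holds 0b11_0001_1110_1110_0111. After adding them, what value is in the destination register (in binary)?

0b10101000011011011011

Add column by column in base 2, right to left:
  0+1 = 1
  0+1 = 1
  1+1 = 0 carry 1
  0+0+1 = 1
  1+0 = 1
  1+1 = 0 carry 1
  1+1+1 = 1 carry 1
  1+1+1 = 1 carry 1
  1+0+1 = 0 carry 1
  1+1+1 = 1 carry 1
  1+1+1 = 1 carry 1
  0+1+1 = 0 carry 1
  0+1+1 = 0 carry 1
  1+0+1 = 0 carry 1
  1+0+1 = 0 carry 1
  0+0+1 = 1
  1+1 = 0 carry 1
  1+1+1 = 1 carry 1
  1+0+1 = 0 carry 1
  final carry 1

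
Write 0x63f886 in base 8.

0o30774206

Expand each hex digit to 4 bits: 6=0110 3=0011 f=1111 8=1000 8=1000 6=0110.
Group the bits in threes: 011 000 111 111 100 010 000 110 → 30774206.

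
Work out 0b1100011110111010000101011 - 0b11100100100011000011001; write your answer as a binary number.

0b1000111010010111000010010

Subtract column by column in base 2:
  1-1 → 0
  1-0 → 1
  0-0 → 0
  1-1 → 0
  0-1 → 1 (borrow)
  1-0-1 → 0
  0-0 → 0
  0-0 → 0
  0-0 → 0
  0-1 → 1 (borrow)
  1-1-1 → 1 (borrow)
  0-0-1 → 1 (borrow)
  1-0-1 → 0
  1-0 → 1
  1-1 → 0
  0-0 → 0
  1-0 → 1
  1-1 → 0
  1-0 → 1
  1-0 → 1
  0-1 → 1 (borrow)
  0-1-1 → 0 (borrow)
  0-1-1 → 0 (borrow)
  1-0-1 → 0
  1-0 → 1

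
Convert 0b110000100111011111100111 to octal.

0o60473747

Group the bits in threes: 110 000 100 111 011 111 100 111 → 60473747.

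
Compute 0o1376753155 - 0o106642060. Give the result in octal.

0o1270111075

Subtract column by column in base 8:
  5-0 → 5
  5-6 → 7 (borrow)
  1-0-1 → 0
  3-2 → 1
  5-4 → 1
  7-6 → 1
  6-6 → 0
  7-0 → 7
  3-1 → 2
  1-0 → 1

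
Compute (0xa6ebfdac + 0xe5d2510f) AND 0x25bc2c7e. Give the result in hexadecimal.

Add column by column in base 16, right to left:
  c+f = b carry 1
  a+0+1 = b
  d+1 = e
  f+5 = 4 carry 1
  b+2+1 = e
  e+d = b carry 1
  6+5+1 = c
  a+e = 8 carry 1
  final carry 1
Sum = 0x18cbe4ebb; now AND with 0x25bc2c7e:
  1&0=0, 8&2=0, c&5=4, b&b=b, e&c=c, 4&2=0, e&c=c, b&7=3, b&e=a

0x4bc0c3a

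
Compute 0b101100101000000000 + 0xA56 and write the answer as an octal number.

0b101100101000000000 = 0o545000 in octal.
0xA56 = 0o5126 in octal.
Add column by column in base 8, right to left:
  0+6 = 6
  0+2 = 2
  0+1 = 1
  5+5 = 2 carry 1
  4+0+1 = 5
  5+0 = 5

0o552126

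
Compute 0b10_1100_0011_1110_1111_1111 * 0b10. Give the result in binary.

0b10110000111110111111110

Multiply each base-2 digit by 2, carrying:
  1×2 = 2 → write 0 carry 1
  1×2+1 = 3 → write 1 carry 1
  1×2+1 = 3 → write 1 carry 1
  1×2+1 = 3 → write 1 carry 1
  1×2+1 = 3 → write 1 carry 1
  1×2+1 = 3 → write 1 carry 1
  1×2+1 = 3 → write 1 carry 1
  1×2+1 = 3 → write 1 carry 1
  0×2+1 = 1 → write 1
  1×2 = 2 → write 0 carry 1
  1×2+1 = 3 → write 1 carry 1
  1×2+1 = 3 → write 1 carry 1
  1×2+1 = 3 → write 1 carry 1
  1×2+1 = 3 → write 1 carry 1
  0×2+1 = 1 → write 1
  0×2 = 0 → write 0
  0×2 = 0 → write 0
  0×2 = 0 → write 0
  1×2 = 2 → write 0 carry 1
  1×2+1 = 3 → write 1 carry 1
  0×2+1 = 1 → write 1
  1×2 = 2 → write 0 carry 1
  remaining carry: 1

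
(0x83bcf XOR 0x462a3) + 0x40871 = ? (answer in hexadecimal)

First 0x83bcf XOR 0x462a3 = 0xc596c.
Add column by column in base 16, right to left:
  c+1 = d
  6+7 = d
  9+8 = 1 carry 1
  5+0+1 = 6
  c+4 = 0 carry 1
  final carry 1

0x1061dd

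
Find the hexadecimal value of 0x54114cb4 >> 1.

1 bits is not a whole number of base-16 digits; in binary: 1010100000100010100110010110100 >> 1 = 101010000010001010011001011010.

0x2a08a65a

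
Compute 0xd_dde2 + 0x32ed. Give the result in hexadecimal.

0xe10cf

Add column by column in base 16, right to left:
  2+d = f
  e+e = c carry 1
  d+2+1 = 0 carry 1
  d+3+1 = 1 carry 1
  d+0+1 = e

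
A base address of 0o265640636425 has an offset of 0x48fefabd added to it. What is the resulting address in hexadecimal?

0o265640636425 = 0x5ae833d15 in hexadecimal.
Add column by column in base 16, right to left:
  5+d = 2 carry 1
  1+b+1 = d
  d+a = 7 carry 1
  3+f+1 = 3 carry 1
  3+e+1 = 2 carry 1
  8+f+1 = 8 carry 1
  e+8+1 = 7 carry 1
  a+4+1 = f
  5+0 = 5

0x5f78237d2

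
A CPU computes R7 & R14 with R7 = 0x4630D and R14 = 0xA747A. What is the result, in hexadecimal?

AND each hex digit independently (no carries):
  4&A=0, 6&7=6, 3&4=0, 0&7=0, D&A=8

0x06008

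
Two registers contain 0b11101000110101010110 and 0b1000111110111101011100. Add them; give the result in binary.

0b1100100111110010110010

Add column by column in base 2, right to left:
  0+0 = 0
  1+0 = 1
  1+1 = 0 carry 1
  0+1+1 = 0 carry 1
  1+1+1 = 1 carry 1
  0+0+1 = 1
  1+1 = 0 carry 1
  0+0+1 = 1
  1+1 = 0 carry 1
  0+1+1 = 0 carry 1
  1+1+1 = 1 carry 1
  1+1+1 = 1 carry 1
  0+0+1 = 1
  0+1 = 1
  0+1 = 1
  1+1 = 0 carry 1
  0+1+1 = 0 carry 1
  1+1+1 = 1 carry 1
  1+0+1 = 0 carry 1
  1+0+1 = 0 carry 1
  0+0+1 = 1
  0+1 = 1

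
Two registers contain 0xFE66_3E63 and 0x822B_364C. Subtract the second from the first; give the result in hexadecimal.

0x7C3B0817

Subtract column by column in base 16:
  3-C → 7 (borrow)
  6-4-1 → 1
  E-6 → 8
  3-3 → 0
  6-B → B (borrow)
  6-2-1 → 3
  E-2 → C
  F-8 → 7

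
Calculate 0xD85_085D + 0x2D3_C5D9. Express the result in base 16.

0x1058CE36

Add column by column in base 16, right to left:
  D+9 = 6 carry 1
  5+D+1 = 3 carry 1
  8+5+1 = E
  0+C = C
  5+3 = 8
  8+D = 5 carry 1
  D+2+1 = 0 carry 1
  final carry 1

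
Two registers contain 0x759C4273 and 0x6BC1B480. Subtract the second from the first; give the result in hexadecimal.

0x9DA8DF3

Subtract column by column in base 16:
  3-0 → 3
  7-8 → F (borrow)
  2-4-1 → D (borrow)
  4-B-1 → 8 (borrow)
  C-1-1 → A
  9-C → D (borrow)
  5-B-1 → 9 (borrow)
  7-6-1 → 0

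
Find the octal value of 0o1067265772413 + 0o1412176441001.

0o2501464433414

Add column by column in base 8, right to left:
  3+1 = 4
  1+0 = 1
  4+0 = 4
  2+1 = 3
  7+4 = 3 carry 1
  7+4+1 = 4 carry 1
  5+6+1 = 4 carry 1
  6+7+1 = 6 carry 1
  2+1+1 = 4
  7+2 = 1 carry 1
  6+1+1 = 0 carry 1
  0+4+1 = 5
  1+1 = 2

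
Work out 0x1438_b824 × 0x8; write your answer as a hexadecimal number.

Multiply each base-16 digit by 8, carrying:
  4×8 = 32 → write 0 carry 2
  2×8+2 = 18 → write 2 carry 1
  8×8+1 = 65 → write 1 carry 4
  b×8+4 = 92 → write c carry 5
  8×8+5 = 69 → write 5 carry 4
  3×8+4 = 28 → write c carry 1
  4×8+1 = 33 → write 1 carry 2
  1×8+2 = 10 → write a

0xa1c5c120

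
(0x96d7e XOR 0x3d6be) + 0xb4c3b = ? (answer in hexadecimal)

First 0x96d7e XOR 0x3d6be = 0xabbc0.
Add column by column in base 16, right to left:
  0+b = b
  c+3 = f
  b+c = 7 carry 1
  b+4+1 = 0 carry 1
  a+b+1 = 6 carry 1
  final carry 1

0x1607fb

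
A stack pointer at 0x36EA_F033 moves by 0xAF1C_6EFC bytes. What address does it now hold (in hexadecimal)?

Add column by column in base 16, right to left:
  3+C = F
  3+F = 2 carry 1
  0+E+1 = F
  F+6 = 5 carry 1
  A+C+1 = 7 carry 1
  E+1+1 = 0 carry 1
  6+F+1 = 6 carry 1
  3+A+1 = E

0xE6075F2F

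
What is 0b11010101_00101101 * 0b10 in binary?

Multiply each base-2 digit by 2, carrying:
  1×2 = 2 → write 0 carry 1
  0×2+1 = 1 → write 1
  1×2 = 2 → write 0 carry 1
  1×2+1 = 3 → write 1 carry 1
  0×2+1 = 1 → write 1
  1×2 = 2 → write 0 carry 1
  0×2+1 = 1 → write 1
  0×2 = 0 → write 0
  1×2 = 2 → write 0 carry 1
  0×2+1 = 1 → write 1
  1×2 = 2 → write 0 carry 1
  0×2+1 = 1 → write 1
  1×2 = 2 → write 0 carry 1
  0×2+1 = 1 → write 1
  1×2 = 2 → write 0 carry 1
  1×2+1 = 3 → write 1 carry 1
  remaining carry: 1

0b11010101001011010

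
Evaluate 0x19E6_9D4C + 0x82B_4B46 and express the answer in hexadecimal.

Add column by column in base 16, right to left:
  C+6 = 2 carry 1
  4+4+1 = 9
  D+B = 8 carry 1
  9+4+1 = E
  6+B = 1 carry 1
  E+2+1 = 1 carry 1
  9+8+1 = 2 carry 1
  1+0+1 = 2

0x2211E892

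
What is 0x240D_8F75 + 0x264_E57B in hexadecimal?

0x267274F0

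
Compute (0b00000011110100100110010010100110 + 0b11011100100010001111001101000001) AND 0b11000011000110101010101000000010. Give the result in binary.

0b11000000000110100000001000000010

Add column by column in base 2, right to left:
  0+1 = 1
  1+0 = 1
  1+0 = 1
  0+0 = 0
  0+0 = 0
  1+0 = 1
  0+1 = 1
  1+0 = 1
  0+1 = 1
  0+1 = 1
  1+0 = 1
  0+0 = 0
  0+1 = 1
  1+1 = 0 carry 1
  1+1+1 = 1 carry 1
  0+1+1 = 0 carry 1
  0+0+1 = 1
  1+0 = 1
  0+0 = 0
  0+1 = 1
  1+0 = 1
  0+0 = 0
  1+0 = 1
  1+1 = 0 carry 1
  1+0+1 = 0 carry 1
  1+0+1 = 0 carry 1
  0+1+1 = 0 carry 1
  0+1+1 = 0 carry 1
  0+1+1 = 0 carry 1
  0+0+1 = 1
  0+1 = 1
  0+1 = 1
Sum = 0b11100000010110110101011111100111; now AND with 0b11000011000110101010101000000010:
  11100000010110110101011111100111
& 11000011000110101010101000000010
= 11000000000110100000001000000010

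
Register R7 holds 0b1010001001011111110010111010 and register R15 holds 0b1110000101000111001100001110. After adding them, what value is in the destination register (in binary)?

Add column by column in base 2, right to left:
  0+0 = 0
  1+1 = 0 carry 1
  0+1+1 = 0 carry 1
  1+1+1 = 1 carry 1
  1+0+1 = 0 carry 1
  1+0+1 = 0 carry 1
  0+0+1 = 1
  1+0 = 1
  0+1 = 1
  0+1 = 1
  1+0 = 1
  1+0 = 1
  1+1 = 0 carry 1
  1+1+1 = 1 carry 1
  1+1+1 = 1 carry 1
  1+0+1 = 0 carry 1
  1+0+1 = 0 carry 1
  0+0+1 = 1
  1+1 = 0 carry 1
  0+0+1 = 1
  0+1 = 1
  1+0 = 1
  0+0 = 0
  0+0 = 0
  0+0 = 0
  1+1 = 0 carry 1
  0+1+1 = 0 carry 1
  1+1+1 = 1 carry 1
  final carry 1

0b11000001110100110111111001000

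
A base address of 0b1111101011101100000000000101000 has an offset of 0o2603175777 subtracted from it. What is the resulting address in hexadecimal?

0x67690429

0b1111101011101100000000000101000 = 0x7D760028 in hexadecimal.
0o2603175777 = 0x160CFBFF in hexadecimal.
Subtract column by column in base 16:
  8-F → 9 (borrow)
  2-F-1 → 2 (borrow)
  0-B-1 → 4 (borrow)
  0-F-1 → 0 (borrow)
  6-C-1 → 9 (borrow)
  7-0-1 → 6
  D-6 → 7
  7-1 → 6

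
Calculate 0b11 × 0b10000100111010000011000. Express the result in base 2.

0b110001110101110001001000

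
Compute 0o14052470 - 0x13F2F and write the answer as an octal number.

0o13613011

0x13F2F = 0o237457 in octal.
Subtract column by column in base 8:
  0-7 → 1 (borrow)
  7-5-1 → 1
  4-4 → 0
  2-7 → 3 (borrow)
  5-3-1 → 1
  0-2 → 6 (borrow)
  4-0-1 → 3
  1-0 → 1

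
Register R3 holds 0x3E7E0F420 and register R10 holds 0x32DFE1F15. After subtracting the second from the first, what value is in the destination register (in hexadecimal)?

Subtract column by column in base 16:
  0-5 → B (borrow)
  2-1-1 → 0
  4-F → 5 (borrow)
  F-1-1 → D
  0-E → 2 (borrow)
  E-F-1 → E (borrow)
  7-D-1 → 9 (borrow)
  E-2-1 → B
  3-3 → 0

0xB9E2D50B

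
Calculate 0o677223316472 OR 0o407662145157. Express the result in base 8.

0o677663357577

OR each oct digit independently (no carries):
  6|4=6, 7|0=7, 7|7=7, 2|6=6, 2|6=6, 3|2=3, 3|1=3, 1|4=5, 6|5=7, 4|1=5, 7|5=7, 2|7=7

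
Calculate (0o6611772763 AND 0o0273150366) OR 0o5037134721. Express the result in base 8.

0o6611772763 AND 0o0273150366 = 0o0211150362.
Then OR with 0o5037134721.

0o5237174763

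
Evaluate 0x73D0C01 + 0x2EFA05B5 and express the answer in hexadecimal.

0x363711B6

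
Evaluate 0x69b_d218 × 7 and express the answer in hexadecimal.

0x2e42bea8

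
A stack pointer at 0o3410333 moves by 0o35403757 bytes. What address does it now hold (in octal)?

Add column by column in base 8, right to left:
  3+7 = 2 carry 1
  3+5+1 = 1 carry 1
  3+7+1 = 3 carry 1
  0+3+1 = 4
  1+0 = 1
  4+4 = 0 carry 1
  3+5+1 = 1 carry 1
  0+3+1 = 4

0o41014312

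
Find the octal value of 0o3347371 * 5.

Multiply each base-8 digit by 5, carrying:
  1×5 = 5 → write 5
  7×5 = 35 → write 3 carry 4
  3×5+4 = 19 → write 3 carry 2
  7×5+2 = 37 → write 5 carry 4
  4×5+4 = 24 → write 0 carry 3
  3×5+3 = 18 → write 2 carry 2
  3×5+2 = 17 → write 1 carry 2
  remaining carry: 2

0o21205335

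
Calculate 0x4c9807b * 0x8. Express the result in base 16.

0x264c03d8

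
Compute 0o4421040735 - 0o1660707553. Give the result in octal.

0o2540131162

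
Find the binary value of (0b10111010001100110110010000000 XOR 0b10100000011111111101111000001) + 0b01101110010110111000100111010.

0b10001000101010000100001111011

First 0b10111010001100110110010000000 XOR 0b10100000011111111101111000001 = 0b00011010010011001011101000001.
Add column by column in base 2, right to left:
  1+0 = 1
  0+1 = 1
  0+0 = 0
  0+1 = 1
  0+1 = 1
  0+1 = 1
  1+0 = 1
  0+0 = 0
  1+1 = 0 carry 1
  1+0+1 = 0 carry 1
  1+0+1 = 0 carry 1
  0+0+1 = 1
  1+1 = 0 carry 1
  0+1+1 = 0 carry 1
  0+1+1 = 0 carry 1
  1+0+1 = 0 carry 1
  1+1+1 = 1 carry 1
  0+1+1 = 0 carry 1
  0+0+1 = 1
  1+1 = 0 carry 1
  0+0+1 = 1
  0+0 = 0
  1+1 = 0 carry 1
  0+1+1 = 0 carry 1
  1+1+1 = 1 carry 1
  1+0+1 = 0 carry 1
  0+1+1 = 0 carry 1
  0+1+1 = 0 carry 1
  final carry 1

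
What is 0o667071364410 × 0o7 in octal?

0o6001622257470

Multiply each base-8 digit by 7, carrying:
  0×7 = 0 → write 0
  1×7 = 7 → write 7
  4×7 = 28 → write 4 carry 3
  4×7+3 = 31 → write 7 carry 3
  6×7+3 = 45 → write 5 carry 5
  3×7+5 = 26 → write 2 carry 3
  1×7+3 = 10 → write 2 carry 1
  7×7+1 = 50 → write 2 carry 6
  0×7+6 = 6 → write 6
  7×7 = 49 → write 1 carry 6
  6×7+6 = 48 → write 0 carry 6
  6×7+6 = 48 → write 0 carry 6
  remaining carry: 6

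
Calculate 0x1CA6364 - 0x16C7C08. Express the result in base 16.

Subtract column by column in base 16:
  4-8 → C (borrow)
  6-0-1 → 5
  3-C → 7 (borrow)
  6-7-1 → E (borrow)
  A-C-1 → D (borrow)
  C-6-1 → 5
  1-1 → 0

0x5DE75C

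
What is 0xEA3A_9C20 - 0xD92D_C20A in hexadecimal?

Subtract column by column in base 16:
  0-A → 6 (borrow)
  2-0-1 → 1
  C-2 → A
  9-C → D (borrow)
  A-D-1 → C (borrow)
  3-2-1 → 0
  A-9 → 1
  E-D → 1

0x110CDA16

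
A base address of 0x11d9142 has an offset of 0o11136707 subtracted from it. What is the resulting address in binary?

0b111110001101001101111011

0x11d9142 = 0b1000111011001000101000010 in binary.
0o11136707 = 0b1001001011110111000111 in binary.
Subtract column by column in base 2:
  0-1 → 1 (borrow)
  1-1-1 → 1 (borrow)
  0-1-1 → 0 (borrow)
  0-0-1 → 1 (borrow)
  0-0-1 → 1 (borrow)
  0-0-1 → 1 (borrow)
  1-1-1 → 1 (borrow)
  0-1-1 → 0 (borrow)
  1-1-1 → 1 (borrow)
  0-0-1 → 1 (borrow)
  0-1-1 → 0 (borrow)
  0-1-1 → 0 (borrow)
  1-1-1 → 1 (borrow)
  0-1-1 → 0 (borrow)
  0-0-1 → 1 (borrow)
  1-1-1 → 1 (borrow)
  1-0-1 → 0
  0-0 → 0
  1-1 → 0
  1-0 → 1
  1-0 → 1
  0-1 → 1 (borrow)
  0-0-1 → 1 (borrow)
  0-0-1 → 1 (borrow)
  1-0-1 → 0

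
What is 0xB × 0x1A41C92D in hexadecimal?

Multiply each base-16 digit by 11, carrying:
  D×11 = 143 → write F carry 8
  2×11+8 = 30 → write E carry 1
  9×11+1 = 100 → write 4 carry 6
  C×11+6 = 138 → write A carry 8
  1×11+8 = 19 → write 3 carry 1
  4×11+1 = 45 → write D carry 2
  A×11+2 = 112 → write 0 carry 7
  1×11+7 = 18 → write 2 carry 1
  remaining carry: 1

0x120D3A4EF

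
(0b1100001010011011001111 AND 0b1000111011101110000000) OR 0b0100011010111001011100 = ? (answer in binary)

0b1100001010011011001111 AND 0b1000111011101110000000 = 0b1000001010001010000000.
Then OR with 0b0100011010111001011100.

0b1100011010111011011100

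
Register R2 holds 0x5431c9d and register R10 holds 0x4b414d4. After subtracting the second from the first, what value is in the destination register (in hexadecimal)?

0x8f07c9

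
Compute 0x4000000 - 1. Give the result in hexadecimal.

0x3ffffff

The trailing 6 digits are 0, so subtracting 1 borrows through: they become F and the next digit up decrements.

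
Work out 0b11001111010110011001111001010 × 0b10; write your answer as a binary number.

0b110011110101100110011110010100

Multiply each base-2 digit by 2, carrying:
  0×2 = 0 → write 0
  1×2 = 2 → write 0 carry 1
  0×2+1 = 1 → write 1
  1×2 = 2 → write 0 carry 1
  0×2+1 = 1 → write 1
  0×2 = 0 → write 0
  1×2 = 2 → write 0 carry 1
  1×2+1 = 3 → write 1 carry 1
  1×2+1 = 3 → write 1 carry 1
  1×2+1 = 3 → write 1 carry 1
  0×2+1 = 1 → write 1
  0×2 = 0 → write 0
  1×2 = 2 → write 0 carry 1
  1×2+1 = 3 → write 1 carry 1
  0×2+1 = 1 → write 1
  0×2 = 0 → write 0
  1×2 = 2 → write 0 carry 1
  1×2+1 = 3 → write 1 carry 1
  0×2+1 = 1 → write 1
  1×2 = 2 → write 0 carry 1
  0×2+1 = 1 → write 1
  1×2 = 2 → write 0 carry 1
  1×2+1 = 3 → write 1 carry 1
  1×2+1 = 3 → write 1 carry 1
  1×2+1 = 3 → write 1 carry 1
  0×2+1 = 1 → write 1
  0×2 = 0 → write 0
  1×2 = 2 → write 0 carry 1
  1×2+1 = 3 → write 1 carry 1
  remaining carry: 1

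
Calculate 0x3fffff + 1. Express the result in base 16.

0x400000

The trailing 5 digits are F (max in base 16), so adding 1 cascades: they roll to 0 and the next digit up increments.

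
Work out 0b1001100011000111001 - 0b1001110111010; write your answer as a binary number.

Subtract column by column in base 2:
  1-0 → 1
  0-1 → 1 (borrow)
  0-0-1 → 1 (borrow)
  1-1-1 → 1 (borrow)
  1-1-1 → 1 (borrow)
  1-1-1 → 1 (borrow)
  0-0-1 → 1 (borrow)
  0-1-1 → 0 (borrow)
  0-1-1 → 0 (borrow)
  1-1-1 → 1 (borrow)
  1-0-1 → 0
  0-0 → 0
  0-1 → 1 (borrow)
  0-0-1 → 1 (borrow)
  1-0-1 → 0
  1-0 → 1
  0-0 → 0
  0-0 → 0
  1-0 → 1

0b1001011001001111111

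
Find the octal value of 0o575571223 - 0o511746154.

0o63623047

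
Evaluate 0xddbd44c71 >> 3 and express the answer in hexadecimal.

3 bits is not a whole number of base-16 digits; in binary: 110111011011110101000100110001110001 >> 3 = 110111011011110101000100110001110.

0x1bb7a898e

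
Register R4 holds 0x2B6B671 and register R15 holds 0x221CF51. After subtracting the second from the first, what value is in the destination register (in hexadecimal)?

Subtract column by column in base 16:
  1-1 → 0
  7-5 → 2
  6-F → 7 (borrow)
  B-C-1 → E (borrow)
  6-1-1 → 4
  B-2 → 9
  2-2 → 0

0x94E720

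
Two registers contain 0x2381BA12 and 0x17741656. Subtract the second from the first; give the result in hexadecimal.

Subtract column by column in base 16:
  2-6 → C (borrow)
  1-5-1 → B (borrow)
  A-6-1 → 3
  B-1 → A
  1-4 → D (borrow)
  8-7-1 → 0
  3-7 → C (borrow)
  2-1-1 → 0

0xC0DA3BC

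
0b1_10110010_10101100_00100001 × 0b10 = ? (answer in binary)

Multiply each base-2 digit by 2, carrying:
  1×2 = 2 → write 0 carry 1
  0×2+1 = 1 → write 1
  0×2 = 0 → write 0
  0×2 = 0 → write 0
  0×2 = 0 → write 0
  1×2 = 2 → write 0 carry 1
  0×2+1 = 1 → write 1
  0×2 = 0 → write 0
  0×2 = 0 → write 0
  0×2 = 0 → write 0
  1×2 = 2 → write 0 carry 1
  1×2+1 = 3 → write 1 carry 1
  0×2+1 = 1 → write 1
  1×2 = 2 → write 0 carry 1
  0×2+1 = 1 → write 1
  1×2 = 2 → write 0 carry 1
  0×2+1 = 1 → write 1
  1×2 = 2 → write 0 carry 1
  0×2+1 = 1 → write 1
  0×2 = 0 → write 0
  1×2 = 2 → write 0 carry 1
  1×2+1 = 3 → write 1 carry 1
  0×2+1 = 1 → write 1
  1×2 = 2 → write 0 carry 1
  1×2+1 = 3 → write 1 carry 1
  remaining carry: 1

0b11011001010101100001000010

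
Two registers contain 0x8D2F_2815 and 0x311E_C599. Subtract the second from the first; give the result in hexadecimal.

0x5C10627C

Subtract column by column in base 16:
  5-9 → C (borrow)
  1-9-1 → 7 (borrow)
  8-5-1 → 2
  2-C → 6 (borrow)
  F-E-1 → 0
  2-1 → 1
  D-1 → C
  8-3 → 5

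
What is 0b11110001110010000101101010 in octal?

Group the bits in threes: 011 110 001 110 010 000 101 101 010 → 361620552.

0o361620552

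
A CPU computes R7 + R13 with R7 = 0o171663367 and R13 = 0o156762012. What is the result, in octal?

Add column by column in base 8, right to left:
  7+2 = 1 carry 1
  6+1+1 = 0 carry 1
  3+0+1 = 4
  3+2 = 5
  6+6 = 4 carry 1
  6+7+1 = 6 carry 1
  1+6+1 = 0 carry 1
  7+5+1 = 5 carry 1
  1+1+1 = 3

0o350645401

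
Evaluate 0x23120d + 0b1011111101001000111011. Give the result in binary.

0b10100101110010001001000

0x23120d = 0b1000110001001000001101 in binary.
Add column by column in base 2, right to left:
  1+1 = 0 carry 1
  0+1+1 = 0 carry 1
  1+0+1 = 0 carry 1
  1+1+1 = 1 carry 1
  0+1+1 = 0 carry 1
  0+1+1 = 0 carry 1
  0+0+1 = 1
  0+0 = 0
  0+0 = 0
  1+1 = 0 carry 1
  0+0+1 = 1
  0+0 = 0
  1+1 = 0 carry 1
  0+0+1 = 1
  0+1 = 1
  0+1 = 1
  1+1 = 0 carry 1
  1+1+1 = 1 carry 1
  0+1+1 = 0 carry 1
  0+1+1 = 0 carry 1
  0+0+1 = 1
  1+1 = 0 carry 1
  final carry 1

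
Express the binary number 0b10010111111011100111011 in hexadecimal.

0x4BF73B

Group the bits into nibbles: 0100 1011 1111 0111 0011 1011 → 4BF73B.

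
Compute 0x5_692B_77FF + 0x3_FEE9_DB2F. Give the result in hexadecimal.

Add column by column in base 16, right to left:
  F+F = E carry 1
  F+2+1 = 2 carry 1
  7+B+1 = 3 carry 1
  7+D+1 = 5 carry 1
  B+9+1 = 5 carry 1
  2+E+1 = 1 carry 1
  9+E+1 = 8 carry 1
  6+F+1 = 6 carry 1
  5+3+1 = 9

0x96815532E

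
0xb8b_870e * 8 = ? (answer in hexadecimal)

0x5c5c3870

Multiply each base-16 digit by 8, carrying:
  e×8 = 112 → write 0 carry 7
  0×8+7 = 7 → write 7
  7×8 = 56 → write 8 carry 3
  8×8+3 = 67 → write 3 carry 4
  b×8+4 = 92 → write c carry 5
  8×8+5 = 69 → write 5 carry 4
  b×8+4 = 92 → write c carry 5
  remaining carry: 5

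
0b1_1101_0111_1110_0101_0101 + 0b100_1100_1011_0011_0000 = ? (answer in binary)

Add column by column in base 2, right to left:
  1+0 = 1
  0+0 = 0
  1+0 = 1
  0+0 = 0
  1+1 = 0 carry 1
  0+1+1 = 0 carry 1
  1+0+1 = 0 carry 1
  0+0+1 = 1
  0+1 = 1
  1+1 = 0 carry 1
  1+0+1 = 0 carry 1
  1+1+1 = 1 carry 1
  1+0+1 = 0 carry 1
  1+0+1 = 0 carry 1
  1+1+1 = 1 carry 1
  0+1+1 = 0 carry 1
  1+0+1 = 0 carry 1
  0+0+1 = 1
  1+1 = 0 carry 1
  1+0+1 = 0 carry 1
  1+0+1 = 0 carry 1
  final carry 1

0b1000100100100110000101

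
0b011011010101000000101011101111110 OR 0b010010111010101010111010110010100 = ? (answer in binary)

OR bit by bit (1 where either bit is 1):
  011011010101000000101011101111110
| 010010111010101010111010110010100
= 011011111111101010111011111111110

0b011011111111101010111011111111110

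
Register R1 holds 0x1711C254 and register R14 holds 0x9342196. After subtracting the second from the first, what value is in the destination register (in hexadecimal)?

0xDDDA0BE

Subtract column by column in base 16:
  4-6 → E (borrow)
  5-9-1 → B (borrow)
  2-1-1 → 0
  C-2 → A
  1-4 → D (borrow)
  1-3-1 → D (borrow)
  7-9-1 → D (borrow)
  1-0-1 → 0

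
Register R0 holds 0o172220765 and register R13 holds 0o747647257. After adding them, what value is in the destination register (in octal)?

0o1142070244

Add column by column in base 8, right to left:
  5+7 = 4 carry 1
  6+5+1 = 4 carry 1
  7+2+1 = 2 carry 1
  0+7+1 = 0 carry 1
  2+4+1 = 7
  2+6 = 0 carry 1
  2+7+1 = 2 carry 1
  7+4+1 = 4 carry 1
  1+7+1 = 1 carry 1
  final carry 1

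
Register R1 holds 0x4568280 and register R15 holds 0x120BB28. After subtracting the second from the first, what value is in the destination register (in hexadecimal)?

Subtract column by column in base 16:
  0-8 → 8 (borrow)
  8-2-1 → 5
  2-B → 7 (borrow)
  8-B-1 → C (borrow)
  6-0-1 → 5
  5-2 → 3
  4-1 → 3

0x335C758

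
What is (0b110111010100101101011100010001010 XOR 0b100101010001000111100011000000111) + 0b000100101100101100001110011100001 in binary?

0b10110110010010111001101101101110

First 0b110111010100101101011100010001010 XOR 0b100101010001000111100011000000111 = 0b010010000101101010111111010001101.
Add column by column in base 2, right to left:
  1+1 = 0 carry 1
  0+0+1 = 1
  1+0 = 1
  1+0 = 1
  0+0 = 0
  0+1 = 1
  0+1 = 1
  1+1 = 0 carry 1
  0+0+1 = 1
  1+0 = 1
  1+1 = 0 carry 1
  1+1+1 = 1 carry 1
  1+1+1 = 1 carry 1
  1+0+1 = 0 carry 1
  1+0+1 = 0 carry 1
  0+0+1 = 1
  1+0 = 1
  0+1 = 1
  1+1 = 0 carry 1
  0+0+1 = 1
  1+1 = 0 carry 1
  1+0+1 = 0 carry 1
  0+0+1 = 1
  1+1 = 0 carry 1
  0+1+1 = 0 carry 1
  0+0+1 = 1
  0+1 = 1
  0+0 = 0
  1+0 = 1
  0+1 = 1
  0+0 = 0
  1+0 = 1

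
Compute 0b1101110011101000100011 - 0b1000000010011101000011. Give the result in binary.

Subtract column by column in base 2:
  1-1 → 0
  1-1 → 0
  0-0 → 0
  0-0 → 0
  0-0 → 0
  1-0 → 1
  0-1 → 1 (borrow)
  0-0-1 → 1 (borrow)
  0-1-1 → 0 (borrow)
  1-1-1 → 1 (borrow)
  0-1-1 → 0 (borrow)
  1-0-1 → 0
  1-0 → 1
  1-1 → 0
  0-0 → 0
  0-0 → 0
  1-0 → 1
  1-0 → 1
  1-0 → 1
  0-0 → 0
  1-0 → 1
  1-1 → 0

0b101110001001011100000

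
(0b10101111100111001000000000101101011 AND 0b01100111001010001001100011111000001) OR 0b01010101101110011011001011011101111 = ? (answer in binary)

0b10101111100111001000000000101101011 AND 0b01100111001010001001100011111000001 = 0b00100111000010001000000000101000001.
Then OR with 0b01010101101110011011001011011101111.

0b1110111101110011011001011111101111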